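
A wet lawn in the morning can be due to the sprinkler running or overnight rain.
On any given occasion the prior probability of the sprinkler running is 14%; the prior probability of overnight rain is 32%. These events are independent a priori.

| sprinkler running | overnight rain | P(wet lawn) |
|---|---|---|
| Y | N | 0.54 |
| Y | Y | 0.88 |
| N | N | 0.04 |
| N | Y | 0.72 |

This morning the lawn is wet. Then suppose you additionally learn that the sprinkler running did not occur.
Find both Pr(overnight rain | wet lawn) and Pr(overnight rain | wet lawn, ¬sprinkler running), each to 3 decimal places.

Pr(overnight rain | wet lawn) ≈ 0.761; Pr(overnight rain | wet lawn, ¬sprinkler running) ≈ 0.894

By total probability over the 4 (sprinkler running, overnight rain) configurations:
  P(wet lawn) = 0.04×0.86×0.68 + 0.72×0.86×0.32 + 0.54×0.14×0.68 + 0.88×0.14×0.32
        = 0.023392 + 0.198144 + 0.051408 + 0.039424 = 0.312368
Configurations with overnight rain contribute 0.237568, so
  P(overnight rain | wet lawn) = 0.237568 / 0.312368 ≈ 0.761

With the extra evidence:
Enumerate both values of overnight rain and weight by the priors:
  P(wet lawn | ¬sprinkler running) = 0.04×0.68 + 0.72×0.32
        = 0.027200 + 0.230400 = 0.257600
Keeping only the overnight rain-present terms gives 0.230400, so
  P(overnight rain | wet lawn, ¬sprinkler running) = 0.230400 / 0.257600 ≈ 0.894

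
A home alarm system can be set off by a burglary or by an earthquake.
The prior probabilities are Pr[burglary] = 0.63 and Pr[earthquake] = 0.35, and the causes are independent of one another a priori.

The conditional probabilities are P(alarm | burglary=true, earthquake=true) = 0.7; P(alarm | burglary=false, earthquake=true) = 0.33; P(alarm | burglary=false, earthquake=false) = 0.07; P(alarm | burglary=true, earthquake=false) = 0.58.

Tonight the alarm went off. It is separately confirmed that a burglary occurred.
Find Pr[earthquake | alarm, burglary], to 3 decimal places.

Enumerate both values of earthquake and weight by the priors:
  P(alarm | burglary) = 0.58*0.65 + 0.7*0.35
        = 0.377000 + 0.245000 = 0.622000
Configurations with earthquake contribute 0.245000, so
  P(earthquake | alarm, burglary) = 0.245000 / 0.622000 ≈ 0.394

Pr[earthquake | alarm, burglary] ≈ 0.394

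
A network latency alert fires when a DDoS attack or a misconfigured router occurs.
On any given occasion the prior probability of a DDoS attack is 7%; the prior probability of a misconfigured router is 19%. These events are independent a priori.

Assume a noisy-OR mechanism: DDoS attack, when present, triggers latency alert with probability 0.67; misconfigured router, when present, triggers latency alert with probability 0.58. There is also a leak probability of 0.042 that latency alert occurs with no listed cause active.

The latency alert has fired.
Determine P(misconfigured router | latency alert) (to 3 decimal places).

Under noisy-OR, P(latency alert | causes) = 1 − (1−0.042)·∏(1−qᵢ) over the active causes.
For the numerator, keep only misconfigured router=true terms: 0.105603 + 0.011534 = 0.117137
Denominator P(latency alert): 0.042·0.93·0.81 + 0.59764·0.93·0.19 + 0.68386·0.07·0.81 + 0.867221·0.07·0.19 = 0.187551
P(misconfigured router | latency alert) = 0.117137/0.187551 ≈ 0.625

P(misconfigured router | latency alert) ≈ 0.625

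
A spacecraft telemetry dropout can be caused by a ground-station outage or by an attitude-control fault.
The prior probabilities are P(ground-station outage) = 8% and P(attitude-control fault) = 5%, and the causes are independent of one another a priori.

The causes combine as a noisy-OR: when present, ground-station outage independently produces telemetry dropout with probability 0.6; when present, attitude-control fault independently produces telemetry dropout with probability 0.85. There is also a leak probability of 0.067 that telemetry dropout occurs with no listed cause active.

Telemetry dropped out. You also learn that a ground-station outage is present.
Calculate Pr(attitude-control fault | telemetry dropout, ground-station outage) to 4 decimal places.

Pr(attitude-control fault | telemetry dropout, ground-station outage) ≈ 0.0734

Under noisy-OR, P(telemetry dropout | causes) = 1 − (1−0.067)·∏(1−qᵢ) over the active causes.
P(telemetry dropout | ground-station outage) = 0.6268*0.95 + 0.94402*0.05 = 0.595460 + 0.047201 = 0.642661
Restricting to configurations with attitude-control fault present: 0.94402*0.05 = 0.047201.
Hence the posterior is 0.047201/0.642661 ≈ 0.0734.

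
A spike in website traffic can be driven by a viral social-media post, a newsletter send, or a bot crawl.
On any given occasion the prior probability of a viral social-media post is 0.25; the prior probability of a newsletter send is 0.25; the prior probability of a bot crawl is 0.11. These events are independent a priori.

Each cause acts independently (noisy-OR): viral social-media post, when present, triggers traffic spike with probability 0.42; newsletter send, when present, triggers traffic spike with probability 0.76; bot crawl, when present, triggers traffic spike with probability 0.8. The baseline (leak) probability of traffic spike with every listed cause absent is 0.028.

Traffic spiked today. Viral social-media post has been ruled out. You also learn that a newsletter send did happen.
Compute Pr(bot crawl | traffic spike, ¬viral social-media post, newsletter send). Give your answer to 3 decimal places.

Pr(bot crawl | traffic spike, ¬viral social-media post, newsletter send) ≈ 0.133

Under noisy-OR, P(traffic spike | causes) = 1 − (1−0.028)·∏(1−qᵢ) over the active causes.
For the numerator, keep only bot crawl=true terms: 0.953344×0.11 = 0.104868
The normalizing constant is 0.76672×0.89 + 0.953344×0.11 = 0.787249
P(bot crawl | traffic spike, ¬viral social-media post, newsletter send) = 0.104868/0.787249 ≈ 0.133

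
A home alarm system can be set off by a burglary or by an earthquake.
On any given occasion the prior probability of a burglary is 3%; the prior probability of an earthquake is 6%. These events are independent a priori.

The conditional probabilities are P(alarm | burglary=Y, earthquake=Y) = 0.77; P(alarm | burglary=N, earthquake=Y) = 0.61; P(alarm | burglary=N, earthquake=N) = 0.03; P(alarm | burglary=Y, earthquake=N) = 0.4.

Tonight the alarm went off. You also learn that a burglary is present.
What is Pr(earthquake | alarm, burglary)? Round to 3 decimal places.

Enumerate both values of earthquake and weight by the priors:
  P(alarm | burglary) = 0.4×0.94 + 0.77×0.06
        = 0.376000 + 0.046200 = 0.422200
The terms with earthquake present sum to 0.046200, so
  P(earthquake | alarm, burglary) = 0.046200 / 0.422200 ≈ 0.109

Pr(earthquake | alarm, burglary) ≈ 0.109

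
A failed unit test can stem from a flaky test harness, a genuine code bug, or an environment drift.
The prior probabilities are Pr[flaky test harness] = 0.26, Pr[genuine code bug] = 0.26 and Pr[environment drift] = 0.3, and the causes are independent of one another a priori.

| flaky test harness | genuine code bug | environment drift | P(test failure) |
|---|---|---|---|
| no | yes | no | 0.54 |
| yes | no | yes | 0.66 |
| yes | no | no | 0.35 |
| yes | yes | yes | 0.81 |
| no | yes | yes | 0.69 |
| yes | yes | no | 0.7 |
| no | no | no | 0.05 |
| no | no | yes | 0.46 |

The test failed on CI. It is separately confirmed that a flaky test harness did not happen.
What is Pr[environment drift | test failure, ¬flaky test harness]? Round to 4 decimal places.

Pr[environment drift | test failure, ¬flaky test harness] ≈ 0.5567

Weight on environment drift=true, given the evidence: 0.102120 + 0.053820 = 0.155940
The normalizing constant is 0.05×0.74×0.7 + 0.46×0.74×0.3 + 0.54×0.26×0.7 + 0.69×0.26×0.3 = 0.280120
P(environment drift | test failure, ¬flaky test harness) = 0.155940/0.280120 ≈ 0.5567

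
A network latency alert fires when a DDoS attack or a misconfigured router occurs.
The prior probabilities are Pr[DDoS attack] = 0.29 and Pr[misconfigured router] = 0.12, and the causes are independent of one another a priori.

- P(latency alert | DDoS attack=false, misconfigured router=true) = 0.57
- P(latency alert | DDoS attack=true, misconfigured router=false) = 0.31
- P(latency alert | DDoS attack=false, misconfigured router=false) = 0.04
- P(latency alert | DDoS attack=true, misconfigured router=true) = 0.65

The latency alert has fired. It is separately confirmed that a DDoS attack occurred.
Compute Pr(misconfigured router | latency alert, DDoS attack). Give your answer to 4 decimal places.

Pr(misconfigured router | latency alert, DDoS attack) ≈ 0.2223

For the numerator, keep only misconfigured router=true terms: 0.65*0.12 = 0.078000
The normalizing constant is 0.31*0.88 + 0.65*0.12 = 0.350800
Posterior = 0.078000 / 0.350800 ≈ 0.2223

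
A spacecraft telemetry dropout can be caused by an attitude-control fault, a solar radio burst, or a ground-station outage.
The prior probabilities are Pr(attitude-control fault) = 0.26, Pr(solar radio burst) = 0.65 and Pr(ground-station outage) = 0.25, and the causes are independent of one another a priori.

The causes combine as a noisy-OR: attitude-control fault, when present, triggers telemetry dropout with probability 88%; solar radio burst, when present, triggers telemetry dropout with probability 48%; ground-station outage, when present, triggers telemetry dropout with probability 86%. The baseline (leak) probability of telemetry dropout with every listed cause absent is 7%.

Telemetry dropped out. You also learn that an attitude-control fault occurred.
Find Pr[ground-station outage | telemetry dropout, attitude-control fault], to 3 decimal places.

Pr[ground-station outage | telemetry dropout, attitude-control fault] ≈ 0.263

Under noisy-OR, P(telemetry dropout | causes) = 1 − (1−0.07)·∏(1−qᵢ) over the active causes.
P(telemetry dropout | attitude-control fault) = 0.8884*0.35*0.75 + 0.984376*0.35*0.25 + 0.941968*0.65*0.75 + 0.991876*0.65*0.25 = 0.233205 + 0.086133 + 0.459209 + 0.161180 = 0.939727
Restricting to configurations with ground-station outage present: 0.086133 + 0.161180 = 0.247313.
So P(ground-station outage | telemetry dropout, attitude-control fault) = 0.247313/0.939727 ≈ 0.263.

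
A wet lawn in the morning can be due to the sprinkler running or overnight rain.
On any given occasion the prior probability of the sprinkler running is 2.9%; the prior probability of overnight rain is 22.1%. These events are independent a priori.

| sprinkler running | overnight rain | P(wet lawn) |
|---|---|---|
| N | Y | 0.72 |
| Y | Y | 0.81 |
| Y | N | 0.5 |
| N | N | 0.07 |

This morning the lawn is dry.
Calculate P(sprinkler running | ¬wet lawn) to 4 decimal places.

Numerator (weight on configurations with sprinkler running): 0.011296 + 0.001218 = 0.012514
Normalizer over all consistent configurations: 0.93·0.971·0.779 + 0.28·0.971·0.221 + 0.5·0.029·0.779 + 0.19·0.029·0.221 = 0.776059
P(sprinkler running | ¬wet lawn) = 0.012514/0.776059 ≈ 0.0161

P(sprinkler running | ¬wet lawn) ≈ 0.0161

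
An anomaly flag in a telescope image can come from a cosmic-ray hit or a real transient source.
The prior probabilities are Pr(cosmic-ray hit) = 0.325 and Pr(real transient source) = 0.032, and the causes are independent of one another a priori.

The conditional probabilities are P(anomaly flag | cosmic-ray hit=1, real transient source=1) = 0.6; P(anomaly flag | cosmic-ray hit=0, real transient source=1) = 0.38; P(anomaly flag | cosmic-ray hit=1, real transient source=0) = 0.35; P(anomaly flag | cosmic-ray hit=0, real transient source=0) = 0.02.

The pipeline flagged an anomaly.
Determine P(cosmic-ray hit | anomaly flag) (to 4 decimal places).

P(cosmic-ray hit | anomaly flag) ≈ 0.8454

Numerator (weight on configurations with cosmic-ray hit): 0.110110 + 0.006240 = 0.116350
The normalizing constant is 0.02·0.675·0.968 + 0.38·0.675·0.032 + 0.35·0.325·0.968 + 0.6·0.325·0.032 = 0.137626
P(cosmic-ray hit | anomaly flag) = 0.116350/0.137626 ≈ 0.8454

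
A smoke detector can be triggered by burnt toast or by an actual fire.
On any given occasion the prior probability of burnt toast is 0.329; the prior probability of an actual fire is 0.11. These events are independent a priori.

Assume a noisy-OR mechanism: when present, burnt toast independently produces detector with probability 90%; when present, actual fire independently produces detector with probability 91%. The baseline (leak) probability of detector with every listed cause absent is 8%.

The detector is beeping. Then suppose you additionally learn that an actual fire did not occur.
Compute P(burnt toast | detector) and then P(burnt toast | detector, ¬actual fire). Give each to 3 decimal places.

P(burnt toast | detector) ≈ 0.723; P(burnt toast | detector, ¬actual fire) ≈ 0.848

Under noisy-OR, P(detector | causes) = 1 − (1−0.08)·∏(1−qᵢ) over the active causes.
Numerator (weight on configurations with burnt toast): 0.265871 + 0.035890 = 0.301761
Denominator P(detector): 0.08×0.671×0.89 + 0.9172×0.671×0.11 + 0.908×0.329×0.89 + 0.99172×0.329×0.11 = 0.417235
Posterior = 0.301761 / 0.417235 ≈ 0.723

Now also conditioning on actual fire≠true:
Weight on burnt toast=true, given the evidence: 0.908·0.329 = 0.298732
Denominator P(detector | ¬actual fire): 0.08·0.671 + 0.908·0.329 = 0.352412
Posterior = 0.298732 / 0.352412 ≈ 0.848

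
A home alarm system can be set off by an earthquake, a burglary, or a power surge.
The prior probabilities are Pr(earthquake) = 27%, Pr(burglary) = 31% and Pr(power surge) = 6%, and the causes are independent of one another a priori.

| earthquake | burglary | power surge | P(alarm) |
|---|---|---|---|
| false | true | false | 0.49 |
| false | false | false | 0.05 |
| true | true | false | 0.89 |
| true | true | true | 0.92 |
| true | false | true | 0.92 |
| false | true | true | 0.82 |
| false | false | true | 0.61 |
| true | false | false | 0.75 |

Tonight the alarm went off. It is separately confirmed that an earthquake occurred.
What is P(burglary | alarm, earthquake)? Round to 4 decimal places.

P(burglary | alarm, earthquake) ≈ 0.3451

P(alarm | earthquake) = 0.75×0.69×0.94 + 0.92×0.69×0.06 + 0.89×0.31×0.94 + 0.92×0.31×0.06 = 0.486450 + 0.038088 + 0.259346 + 0.017112 = 0.800996
Of this, 0.276458 comes from 0.259346 + 0.017112 (the burglary=true cases).
Hence the posterior is 0.276458/0.800996 ≈ 0.3451.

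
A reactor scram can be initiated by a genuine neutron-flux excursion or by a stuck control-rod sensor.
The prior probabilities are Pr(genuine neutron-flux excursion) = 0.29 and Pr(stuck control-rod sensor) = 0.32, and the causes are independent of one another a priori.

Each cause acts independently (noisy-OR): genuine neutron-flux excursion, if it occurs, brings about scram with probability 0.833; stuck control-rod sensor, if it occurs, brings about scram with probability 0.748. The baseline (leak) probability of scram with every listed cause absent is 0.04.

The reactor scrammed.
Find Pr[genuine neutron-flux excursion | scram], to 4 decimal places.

Pr[genuine neutron-flux excursion | scram] ≈ 0.5707

Under noisy-OR, P(scram | causes) = 1 − (1−0.04)·∏(1−qᵢ) over the active causes.
For the numerator, keep only genuine neutron-flux excursion=true terms: 0.165585 + 0.089051 = 0.254636
Denominator P(scram): 0.04×0.71×0.68 + 0.75808×0.71×0.32 + 0.83968×0.29×0.68 + 0.959599×0.29×0.32 = 0.446184
Posterior = 0.254636 / 0.446184 ≈ 0.5707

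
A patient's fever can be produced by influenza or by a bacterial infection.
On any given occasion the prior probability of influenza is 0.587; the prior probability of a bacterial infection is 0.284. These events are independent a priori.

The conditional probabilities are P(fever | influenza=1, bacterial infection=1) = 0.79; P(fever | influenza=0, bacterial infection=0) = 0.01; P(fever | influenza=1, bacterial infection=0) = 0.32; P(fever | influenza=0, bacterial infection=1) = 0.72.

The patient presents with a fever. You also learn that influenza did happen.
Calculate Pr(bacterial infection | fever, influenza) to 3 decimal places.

For the numerator, keep only bacterial infection=true terms: 0.79×0.284 = 0.224360
The normalizing constant is 0.32×0.716 + 0.79×0.284 = 0.453480
P(bacterial infection | fever, influenza) = 0.224360/0.453480 ≈ 0.495

Pr(bacterial infection | fever, influenza) ≈ 0.495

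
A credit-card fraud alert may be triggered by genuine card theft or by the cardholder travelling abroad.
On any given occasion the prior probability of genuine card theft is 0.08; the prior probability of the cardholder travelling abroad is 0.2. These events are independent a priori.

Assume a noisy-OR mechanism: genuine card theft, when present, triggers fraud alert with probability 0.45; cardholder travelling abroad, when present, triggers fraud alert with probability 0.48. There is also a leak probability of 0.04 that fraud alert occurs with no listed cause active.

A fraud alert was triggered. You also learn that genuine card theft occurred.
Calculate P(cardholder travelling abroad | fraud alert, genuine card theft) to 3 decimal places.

P(cardholder travelling abroad | fraud alert, genuine card theft) ≈ 0.278

Under noisy-OR, P(fraud alert | causes) = 1 − (1−0.04)·∏(1−qᵢ) over the active causes.
By total probability over both values of cardholder travelling abroad:
  P(fraud alert | genuine card theft) = 0.472·0.8 + 0.72544·0.2
        = 0.377600 + 0.145088 = 0.522688
Configurations with cardholder travelling abroad contribute 0.145088, so
  P(cardholder travelling abroad | fraud alert, genuine card theft) = 0.145088 / 0.522688 ≈ 0.278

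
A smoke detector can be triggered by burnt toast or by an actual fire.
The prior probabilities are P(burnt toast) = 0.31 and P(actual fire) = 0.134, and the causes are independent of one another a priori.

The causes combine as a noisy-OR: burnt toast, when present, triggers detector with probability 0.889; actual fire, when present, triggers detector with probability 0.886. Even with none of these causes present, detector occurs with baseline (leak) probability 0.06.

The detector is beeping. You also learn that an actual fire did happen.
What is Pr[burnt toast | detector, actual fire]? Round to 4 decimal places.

Under noisy-OR, P(detector | causes) = 1 − (1−0.06)·∏(1−qᵢ) over the active causes.
For the numerator, keep only burnt toast=true terms: 0.988105*0.31 = 0.306313
The normalizing constant is 0.89284*0.69 + 0.988105*0.31 = 0.922373
Posterior = 0.306313 / 0.922373 ≈ 0.3321

Pr[burnt toast | detector, actual fire] ≈ 0.3321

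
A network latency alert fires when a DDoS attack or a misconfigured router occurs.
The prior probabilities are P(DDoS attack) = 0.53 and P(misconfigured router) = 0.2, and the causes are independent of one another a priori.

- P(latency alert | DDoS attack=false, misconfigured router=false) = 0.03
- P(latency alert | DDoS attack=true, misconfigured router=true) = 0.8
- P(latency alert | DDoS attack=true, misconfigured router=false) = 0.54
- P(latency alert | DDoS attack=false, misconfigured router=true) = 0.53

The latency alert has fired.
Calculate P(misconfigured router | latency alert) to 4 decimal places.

P(misconfigured router | latency alert) ≈ 0.3591

P(latency alert) = 0.03·0.47·0.8 + 0.53·0.47·0.2 + 0.54·0.53·0.8 + 0.8·0.53·0.2 = 0.011280 + 0.049820 + 0.228960 + 0.084800 = 0.374860
Restricting to configurations with misconfigured router present: 0.049820 + 0.084800 = 0.134620.
Hence the posterior is 0.134620/0.374860 ≈ 0.3591.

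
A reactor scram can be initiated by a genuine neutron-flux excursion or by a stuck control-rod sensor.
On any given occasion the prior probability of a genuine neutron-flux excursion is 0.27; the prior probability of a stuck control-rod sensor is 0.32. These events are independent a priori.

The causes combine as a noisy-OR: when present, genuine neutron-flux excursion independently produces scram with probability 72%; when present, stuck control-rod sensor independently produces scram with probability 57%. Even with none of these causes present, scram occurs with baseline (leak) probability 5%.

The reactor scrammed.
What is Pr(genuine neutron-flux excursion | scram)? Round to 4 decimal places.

Pr(genuine neutron-flux excursion | scram) ≈ 0.5645

Under noisy-OR, P(scram | causes) = 1 − (1−0.05)·∏(1−qᵢ) over the active causes.
Numerator (weight on configurations with genuine neutron-flux excursion): 0.134762 + 0.076518 = 0.211280
Denominator P(scram): 0.05×0.73×0.68 + 0.5915×0.73×0.32 + 0.734×0.27×0.68 + 0.88562×0.27×0.32 = 0.374274
Posterior = 0.211280 / 0.374274 ≈ 0.5645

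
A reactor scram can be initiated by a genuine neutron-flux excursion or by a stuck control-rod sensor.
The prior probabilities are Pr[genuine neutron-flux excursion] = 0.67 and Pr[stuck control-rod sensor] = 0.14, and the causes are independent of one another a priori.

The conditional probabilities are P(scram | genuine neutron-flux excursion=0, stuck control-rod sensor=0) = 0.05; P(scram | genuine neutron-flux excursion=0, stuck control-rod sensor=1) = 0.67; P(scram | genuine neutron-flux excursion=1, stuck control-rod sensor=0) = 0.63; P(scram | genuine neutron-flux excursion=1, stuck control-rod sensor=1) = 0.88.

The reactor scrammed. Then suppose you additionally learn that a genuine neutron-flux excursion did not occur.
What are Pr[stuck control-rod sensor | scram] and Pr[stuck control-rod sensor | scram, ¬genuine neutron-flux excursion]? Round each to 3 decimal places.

Pr[stuck control-rod sensor | scram] ≈ 0.231; Pr[stuck control-rod sensor | scram, ¬genuine neutron-flux excursion] ≈ 0.686

P(scram) = 0.05·0.33·0.86 + 0.67·0.33·0.14 + 0.63·0.67·0.86 + 0.88·0.67·0.14 = 0.014190 + 0.030954 + 0.363006 + 0.082544 = 0.490694
The stuck control-rod sensor-present share is 0.030954 + 0.082544 = 0.113498.
Hence the posterior is 0.113498/0.490694 ≈ 0.231.

Now also conditioning on genuine neutron-flux excursion≠true:
P(scram | ¬genuine neutron-flux excursion) = 0.05*0.86 + 0.67*0.14 = 0.043000 + 0.093800 = 0.136800
Of this, 0.093800 comes from 0.67*0.14 (the stuck control-rod sensor=true cases).
P(stuck control-rod sensor | scram, ¬genuine neutron-flux excursion) = 0.093800 / 0.136800 ≈ 0.686
Ruling out genuine neutron-flux excursion raises the posterior on stuck control-rod sensor — the flip side of explaining away.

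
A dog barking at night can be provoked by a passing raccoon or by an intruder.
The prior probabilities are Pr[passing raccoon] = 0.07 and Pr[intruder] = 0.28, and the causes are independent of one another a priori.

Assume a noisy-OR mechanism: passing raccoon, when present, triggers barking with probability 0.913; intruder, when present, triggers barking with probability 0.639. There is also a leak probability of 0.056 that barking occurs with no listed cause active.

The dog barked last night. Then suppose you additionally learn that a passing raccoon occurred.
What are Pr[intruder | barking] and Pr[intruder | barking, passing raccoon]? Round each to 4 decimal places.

Pr[intruder | barking] ≈ 0.6948; Pr[intruder | barking, passing raccoon] ≈ 0.2913

Under noisy-OR, P(barking | causes) = 1 − (1−0.056)·∏(1−qᵢ) over the active causes.
P(barking) = 0.056*0.93*0.72 + 0.659216*0.93*0.28 + 0.917872*0.07*0.72 + 0.970352*0.07*0.28 = 0.037498 + 0.171660 + 0.046261 + 0.019019 = 0.274438
Restricting to configurations with intruder present: 0.171660 + 0.019019 = 0.190679.
So P(intruder | barking) = 0.190679/0.274438 ≈ 0.6948.

With the extra evidence:
Numerator (weight on configurations with intruder): 0.970352·0.28 = 0.271699
The normalizing constant is 0.917872·0.72 + 0.970352·0.28 = 0.932567
P(intruder | barking, passing raccoon) = 0.271699/0.932567 ≈ 0.2913
— passing raccoon explains away the evidence for intruder.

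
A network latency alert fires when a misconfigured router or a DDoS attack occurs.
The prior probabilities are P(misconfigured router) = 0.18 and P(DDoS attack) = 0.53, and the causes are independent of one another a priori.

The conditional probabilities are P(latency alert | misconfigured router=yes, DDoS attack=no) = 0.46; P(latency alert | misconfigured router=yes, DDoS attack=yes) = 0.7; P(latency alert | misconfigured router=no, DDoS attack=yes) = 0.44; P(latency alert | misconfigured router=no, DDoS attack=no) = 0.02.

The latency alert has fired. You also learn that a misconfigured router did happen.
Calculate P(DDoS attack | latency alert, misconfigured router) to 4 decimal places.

P(DDoS attack | latency alert, misconfigured router) ≈ 0.6318

Enumerate both values of DDoS attack and weight by the priors:
  P(latency alert | misconfigured router) = 0.46*0.47 + 0.7*0.53
        = 0.216200 + 0.371000 = 0.587200
The terms with DDoS attack present sum to 0.371000, so
  P(DDoS attack | latency alert, misconfigured router) = 0.371000 / 0.587200 ≈ 0.6318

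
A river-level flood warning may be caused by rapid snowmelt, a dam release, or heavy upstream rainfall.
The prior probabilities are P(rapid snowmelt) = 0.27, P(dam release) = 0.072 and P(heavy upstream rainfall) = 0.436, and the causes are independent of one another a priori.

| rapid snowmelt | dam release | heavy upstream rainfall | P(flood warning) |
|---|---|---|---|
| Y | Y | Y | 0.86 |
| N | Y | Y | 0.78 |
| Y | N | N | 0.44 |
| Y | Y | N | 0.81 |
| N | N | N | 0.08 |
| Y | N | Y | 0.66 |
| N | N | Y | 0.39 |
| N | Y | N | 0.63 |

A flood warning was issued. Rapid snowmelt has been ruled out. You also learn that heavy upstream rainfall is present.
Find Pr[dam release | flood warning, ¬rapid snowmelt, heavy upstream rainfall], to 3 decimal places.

P(flood warning | ¬rapid snowmelt, heavy upstream rainfall) = 0.39·0.928 + 0.78·0.072 = 0.361920 + 0.056160 = 0.418080
Of this, 0.056160 comes from 0.78·0.072 (the dam release=true cases).
P(dam release | flood warning, ¬rapid snowmelt, heavy upstream rainfall) = 0.056160 / 0.418080 ≈ 0.134

Pr[dam release | flood warning, ¬rapid snowmelt, heavy upstream rainfall] ≈ 0.134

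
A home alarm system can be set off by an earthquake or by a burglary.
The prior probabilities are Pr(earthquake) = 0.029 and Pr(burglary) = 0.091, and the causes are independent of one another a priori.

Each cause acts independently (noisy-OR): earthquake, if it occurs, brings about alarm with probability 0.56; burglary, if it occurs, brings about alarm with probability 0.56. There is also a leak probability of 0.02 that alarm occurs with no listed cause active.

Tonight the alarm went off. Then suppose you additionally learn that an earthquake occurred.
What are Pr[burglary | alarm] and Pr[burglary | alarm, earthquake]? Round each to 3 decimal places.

Pr[burglary | alarm] ≈ 0.616; Pr[burglary | alarm, earthquake] ≈ 0.125

Under noisy-OR, P(alarm | causes) = 1 − (1−0.02)·∏(1−qᵢ) over the active causes.
For the numerator, keep only burglary=true terms: 0.050260 + 0.002138 = 0.052398
Denominator P(alarm): 0.02*0.971*0.909 + 0.5688*0.971*0.091 + 0.5688*0.029*0.909 + 0.810272*0.029*0.091 = 0.085045
P(burglary | alarm) = 0.052398/0.085045 ≈ 0.616

Now condition on the additional information:
Enumerate both values of burglary and weight by the priors:
  P(alarm | earthquake) = 0.5688*0.909 + 0.810272*0.091
        = 0.517039 + 0.073735 = 0.590774
The terms with burglary present sum to 0.073735, so
  P(burglary | alarm, earthquake) = 0.073735 / 0.590774 ≈ 0.125
Conditioning on earthquake lowers the posterior on burglary: the classic explaining-away effect in a common-effect structure.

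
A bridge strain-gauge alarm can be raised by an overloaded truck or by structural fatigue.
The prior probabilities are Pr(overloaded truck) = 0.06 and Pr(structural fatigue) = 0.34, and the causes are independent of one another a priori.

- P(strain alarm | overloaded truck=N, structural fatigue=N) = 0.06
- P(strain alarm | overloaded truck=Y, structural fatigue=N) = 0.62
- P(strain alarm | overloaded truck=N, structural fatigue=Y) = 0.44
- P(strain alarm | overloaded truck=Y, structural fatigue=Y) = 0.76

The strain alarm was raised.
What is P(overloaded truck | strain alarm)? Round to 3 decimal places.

P(strain alarm) = 0.06·0.94·0.66 + 0.44·0.94·0.34 + 0.62·0.06·0.66 + 0.76·0.06·0.34 = 0.037224 + 0.140624 + 0.024552 + 0.015504 = 0.217904
Of this, 0.040056 comes from 0.024552 + 0.015504 (the overloaded truck=true cases).
So P(overloaded truck | strain alarm) = 0.040056/0.217904 ≈ 0.184.

P(overloaded truck | strain alarm) ≈ 0.184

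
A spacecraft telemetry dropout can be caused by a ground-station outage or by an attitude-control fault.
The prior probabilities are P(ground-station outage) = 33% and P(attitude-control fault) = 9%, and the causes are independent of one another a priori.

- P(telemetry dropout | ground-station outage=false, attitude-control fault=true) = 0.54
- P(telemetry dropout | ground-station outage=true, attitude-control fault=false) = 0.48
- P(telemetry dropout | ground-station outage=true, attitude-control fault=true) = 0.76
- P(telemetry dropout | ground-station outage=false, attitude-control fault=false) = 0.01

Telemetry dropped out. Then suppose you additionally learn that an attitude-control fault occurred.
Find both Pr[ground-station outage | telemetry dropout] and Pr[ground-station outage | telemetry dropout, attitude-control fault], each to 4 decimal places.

P(telemetry dropout) = 0.01·0.67·0.91 + 0.54·0.67·0.09 + 0.48·0.33·0.91 + 0.76·0.33·0.09 = 0.006097 + 0.032562 + 0.144144 + 0.022572 = 0.205375
The ground-station outage-present share is 0.144144 + 0.022572 = 0.166716.
So P(ground-station outage | telemetry dropout) = 0.166716/0.205375 ≈ 0.8118.

With the extra evidence:
P(telemetry dropout | attitude-control fault) = 0.54·0.67 + 0.76·0.33 = 0.361800 + 0.250800 = 0.612600
The ground-station outage-present share is 0.76·0.33 = 0.250800.
P(ground-station outage | telemetry dropout, attitude-control fault) = 0.250800 / 0.612600 ≈ 0.4094
Conditioning on attitude-control fault lowers the posterior on ground-station outage: the classic explaining-away effect in a common-effect structure.

Pr[ground-station outage | telemetry dropout] ≈ 0.8118; Pr[ground-station outage | telemetry dropout, attitude-control fault] ≈ 0.4094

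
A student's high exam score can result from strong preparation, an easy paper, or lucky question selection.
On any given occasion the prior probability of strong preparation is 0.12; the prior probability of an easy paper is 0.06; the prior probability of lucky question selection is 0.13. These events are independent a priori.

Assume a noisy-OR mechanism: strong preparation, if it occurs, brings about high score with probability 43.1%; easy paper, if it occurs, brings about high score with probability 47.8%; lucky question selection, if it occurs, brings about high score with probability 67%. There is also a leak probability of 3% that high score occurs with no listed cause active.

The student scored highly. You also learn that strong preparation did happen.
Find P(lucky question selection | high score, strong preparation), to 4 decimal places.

P(lucky question selection | high score, strong preparation) ≈ 0.2096

Under noisy-OR, P(high score | causes) = 1 − (1−0.03)·∏(1−qᵢ) over the active causes.
By total probability over the 4 (easy paper, lucky question selection) configurations:
  P(high score | strong preparation) = 0.44807·0.94·0.87 + 0.817863·0.94·0.13 + 0.711893·0.06·0.87 + 0.904925·0.06·0.13
        = 0.366432 + 0.099943 + 0.037161 + 0.007058 = 0.510594
The terms with lucky question selection present sum to 0.107001, so
  P(lucky question selection | high score, strong preparation) = 0.107001 / 0.510594 ≈ 0.2096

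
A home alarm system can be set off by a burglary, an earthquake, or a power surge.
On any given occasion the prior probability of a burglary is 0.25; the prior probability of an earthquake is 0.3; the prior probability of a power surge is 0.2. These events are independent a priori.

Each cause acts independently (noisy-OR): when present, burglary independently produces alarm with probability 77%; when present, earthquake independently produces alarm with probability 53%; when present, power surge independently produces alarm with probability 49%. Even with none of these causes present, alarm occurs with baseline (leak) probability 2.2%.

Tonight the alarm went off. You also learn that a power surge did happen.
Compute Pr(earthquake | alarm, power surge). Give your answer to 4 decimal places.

Under noisy-OR, P(alarm | causes) = 1 − (1−0.022)·∏(1−qᵢ) over the active causes.
Weight on earthquake=true, given the evidence: 0.172254 + 0.070956 = 0.243210
The normalizing constant is 0.50122*0.75*0.7 + 0.765573*0.75*0.3 + 0.885281*0.25*0.7 + 0.946082*0.25*0.3 = 0.661274
Posterior = 0.243210 / 0.661274 ≈ 0.3678

Pr(earthquake | alarm, power surge) ≈ 0.3678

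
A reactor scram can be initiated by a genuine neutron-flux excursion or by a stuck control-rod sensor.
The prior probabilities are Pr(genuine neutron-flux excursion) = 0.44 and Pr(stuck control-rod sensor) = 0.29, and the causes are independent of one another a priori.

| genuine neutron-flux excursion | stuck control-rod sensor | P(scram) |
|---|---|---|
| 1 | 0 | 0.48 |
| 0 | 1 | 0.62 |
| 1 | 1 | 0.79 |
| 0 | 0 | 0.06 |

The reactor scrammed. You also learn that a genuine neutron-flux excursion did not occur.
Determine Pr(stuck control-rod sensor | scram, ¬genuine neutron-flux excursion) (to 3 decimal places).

Pr(stuck control-rod sensor | scram, ¬genuine neutron-flux excursion) ≈ 0.808

P(scram | ¬genuine neutron-flux excursion) = 0.06·0.71 + 0.62·0.29 = 0.042600 + 0.179800 = 0.222400
Of this, 0.179800 comes from 0.62·0.29 (the stuck control-rod sensor=true cases).
So P(stuck control-rod sensor | scram, ¬genuine neutron-flux excursion) = 0.179800/0.222400 ≈ 0.808.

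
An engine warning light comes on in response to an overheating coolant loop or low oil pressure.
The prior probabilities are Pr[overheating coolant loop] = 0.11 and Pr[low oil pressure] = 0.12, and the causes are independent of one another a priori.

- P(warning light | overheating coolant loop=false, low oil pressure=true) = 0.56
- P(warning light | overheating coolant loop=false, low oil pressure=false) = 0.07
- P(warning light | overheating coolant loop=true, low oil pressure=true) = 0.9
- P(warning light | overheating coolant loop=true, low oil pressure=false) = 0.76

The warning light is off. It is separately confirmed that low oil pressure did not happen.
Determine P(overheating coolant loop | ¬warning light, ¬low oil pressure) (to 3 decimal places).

P(overheating coolant loop | ¬warning light, ¬low oil pressure) ≈ 0.031

Sum P(¬warning light|·) weighted by the priors over both values of overheating coolant loop:
  P(¬warning light | ¬low oil pressure) = 0.93·0.89 + 0.24·0.11
        = 0.827700 + 0.026400 = 0.854100
Keeping only the overheating coolant loop-present terms gives 0.026400, so
  P(overheating coolant loop | ¬warning light, ¬low oil pressure) = 0.026400 / 0.854100 ≈ 0.031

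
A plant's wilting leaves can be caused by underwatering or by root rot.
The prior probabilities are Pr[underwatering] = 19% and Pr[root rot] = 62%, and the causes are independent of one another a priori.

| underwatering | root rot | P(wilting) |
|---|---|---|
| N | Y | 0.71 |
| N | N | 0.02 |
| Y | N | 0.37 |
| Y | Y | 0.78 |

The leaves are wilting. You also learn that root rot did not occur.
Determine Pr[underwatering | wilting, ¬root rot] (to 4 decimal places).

Pr[underwatering | wilting, ¬root rot] ≈ 0.8127

For the numerator, keep only underwatering=true terms: 0.37×0.19 = 0.070300
The normalizing constant is 0.02×0.81 + 0.37×0.19 = 0.086500
Posterior = 0.070300 / 0.086500 ≈ 0.8127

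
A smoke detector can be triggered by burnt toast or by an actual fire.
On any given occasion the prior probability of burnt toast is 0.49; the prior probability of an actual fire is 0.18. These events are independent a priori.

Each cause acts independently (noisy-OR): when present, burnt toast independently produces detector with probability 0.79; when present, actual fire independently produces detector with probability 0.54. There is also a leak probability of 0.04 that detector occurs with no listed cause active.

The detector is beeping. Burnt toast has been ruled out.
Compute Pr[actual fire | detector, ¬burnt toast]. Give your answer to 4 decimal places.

Pr[actual fire | detector, ¬burnt toast] ≈ 0.7540

Under noisy-OR, P(detector | causes) = 1 − (1−0.04)·∏(1−qᵢ) over the active causes.
Enumerate both values of actual fire and weight by the priors:
  P(detector | ¬burnt toast) = 0.04×0.82 + 0.5584×0.18
        = 0.032800 + 0.100512 = 0.133312
Keeping only the actual fire-present terms gives 0.100512, so
  P(actual fire | detector, ¬burnt toast) = 0.100512 / 0.133312 ≈ 0.7540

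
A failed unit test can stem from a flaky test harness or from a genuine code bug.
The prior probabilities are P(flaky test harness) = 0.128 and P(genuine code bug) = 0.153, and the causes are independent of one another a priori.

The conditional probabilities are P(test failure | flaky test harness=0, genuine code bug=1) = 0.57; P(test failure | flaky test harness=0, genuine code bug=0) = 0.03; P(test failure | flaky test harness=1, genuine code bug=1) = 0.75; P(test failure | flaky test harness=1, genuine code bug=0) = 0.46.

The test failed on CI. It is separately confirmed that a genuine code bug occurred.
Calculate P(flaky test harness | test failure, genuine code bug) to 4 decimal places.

P(flaky test harness | test failure, genuine code bug) ≈ 0.1619

P(test failure | genuine code bug) = 0.57·0.872 + 0.75·0.128 = 0.497040 + 0.096000 = 0.593040
Of this, 0.096000 comes from 0.75·0.128 (the flaky test harness=true cases).
P(flaky test harness | test failure, genuine code bug) = 0.096000 / 0.593040 ≈ 0.1619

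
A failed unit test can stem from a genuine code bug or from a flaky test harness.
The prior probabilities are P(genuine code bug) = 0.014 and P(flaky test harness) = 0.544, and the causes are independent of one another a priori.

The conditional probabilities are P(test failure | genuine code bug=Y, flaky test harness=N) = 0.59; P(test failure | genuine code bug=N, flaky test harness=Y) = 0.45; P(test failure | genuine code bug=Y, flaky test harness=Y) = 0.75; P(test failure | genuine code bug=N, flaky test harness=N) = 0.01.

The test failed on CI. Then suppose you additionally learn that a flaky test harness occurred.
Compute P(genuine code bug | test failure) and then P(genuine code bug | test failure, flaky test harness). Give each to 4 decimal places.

Sum P(test failure|·) weighted by the priors over the 4 (genuine code bug, flaky test harness) configurations:
  P(test failure) = 0.01×0.986×0.456 + 0.45×0.986×0.544 + 0.59×0.014×0.456 + 0.75×0.014×0.544
        = 0.004496 + 0.241373 + 0.003767 + 0.005712 = 0.255348
Configurations with genuine code bug contribute 0.009479, so
  P(genuine code bug | test failure) = 0.009479 / 0.255348 ≈ 0.0371

With the extra evidence:
Sum P(test failure|·) weighted by the priors over both values of genuine code bug:
  P(test failure | flaky test harness) = 0.45·0.986 + 0.75·0.014
        = 0.443700 + 0.010500 = 0.454200
Configurations with genuine code bug contribute 0.010500, so
  P(genuine code bug | test failure, flaky test harness) = 0.010500 / 0.454200 ≈ 0.0231
— flaky test harness explains away the evidence for genuine code bug.

P(genuine code bug | test failure) ≈ 0.0371; P(genuine code bug | test failure, flaky test harness) ≈ 0.0231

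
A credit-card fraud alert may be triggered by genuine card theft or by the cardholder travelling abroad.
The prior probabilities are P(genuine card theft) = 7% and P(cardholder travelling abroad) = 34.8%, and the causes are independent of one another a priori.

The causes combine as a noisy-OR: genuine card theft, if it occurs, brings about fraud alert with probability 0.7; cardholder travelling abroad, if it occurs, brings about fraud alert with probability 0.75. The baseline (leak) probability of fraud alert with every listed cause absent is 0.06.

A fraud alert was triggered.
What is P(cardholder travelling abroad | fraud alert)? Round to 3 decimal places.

P(cardholder travelling abroad | fraud alert) ≈ 0.796

Under noisy-OR, P(fraud alert | causes) = 1 − (1−0.06)·∏(1−qᵢ) over the active causes.
P(fraud alert) = 0.06×0.93×0.652 + 0.765×0.93×0.348 + 0.718×0.07×0.652 + 0.9295×0.07×0.348 = 0.036382 + 0.247585 + 0.032770 + 0.022643 = 0.339380
The cardholder travelling abroad-present share is 0.247585 + 0.022643 = 0.270228.
So P(cardholder travelling abroad | fraud alert) = 0.270228/0.339380 ≈ 0.796.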